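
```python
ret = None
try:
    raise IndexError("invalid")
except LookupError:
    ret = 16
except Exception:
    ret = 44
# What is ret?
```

Step-by-step execution trace:
1. `raise IndexError(...)` raises IndexError.
2. `except LookupError` matches (IndexError is a subclass of LookupError) → ret = 16.
3. `except Exception` is not reached.
Result: 16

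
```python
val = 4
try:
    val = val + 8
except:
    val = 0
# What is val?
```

Step-by-step execution trace:
1. val starts at 4.
2. try: `val = val + 8` → val = 12. No exception raised.
3. `except` is skipped.
Result: 12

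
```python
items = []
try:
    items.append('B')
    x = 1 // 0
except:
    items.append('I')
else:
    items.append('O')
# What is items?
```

Step-by-step execution trace:
1. try: `items.append('B')` → items = ['B'].
2. `x = 1 // 0` raises ZeroDivisionError.
3. bare `except` matches → `items.append('I')` → items = ['B', 'I'].
4. `else` is skipped (an exception was raised).
Result: ['B', 'I']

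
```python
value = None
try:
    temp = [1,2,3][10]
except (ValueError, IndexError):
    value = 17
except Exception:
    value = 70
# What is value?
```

Step-by-step execution trace:
1. `temp = [1,2,3][10]` raises IndexError.
2. `except (ValueError, IndexError)` matches (IndexError is in the tuple) → value = 17.
3. `except Exception` is not reached.
Result: 17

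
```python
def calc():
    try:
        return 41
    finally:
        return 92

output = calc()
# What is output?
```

Step-by-step execution trace:
1. `calc()` enters try: `return 41` sets pending return value 41.
2. Before returning, `finally: return 92` runs and overrides the pending return.
3. calc() returns 92 → output = 92.
Result: 92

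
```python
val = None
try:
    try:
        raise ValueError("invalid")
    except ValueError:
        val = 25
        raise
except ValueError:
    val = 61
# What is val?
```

Step-by-step execution trace:
1. Inner try: `raise ValueError("invalid")` raises ValueError.
2. Inner `except ValueError` matches → val = 25.
3. bare `raise` re-raises the same ValueError.
4. Outer `except ValueError` matches → val = 61.
Result: 61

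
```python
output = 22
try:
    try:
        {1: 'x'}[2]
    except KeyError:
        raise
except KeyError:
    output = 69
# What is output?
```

Step-by-step execution trace:
1. Inner try: `{1: 'x'}[2]` raises KeyError.
2. Inner `except KeyError` matches; bare `raise` re-raises the same KeyError.
3. Outer `except KeyError` matches → output = 69.
Result: 69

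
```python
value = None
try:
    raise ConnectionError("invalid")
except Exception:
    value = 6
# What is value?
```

Step-by-step execution trace:
1. `raise ConnectionError(...)` raises ConnectionError.
2. `except Exception` matches (ConnectionError is a subclass of Exception) → value = 6.
Result: 6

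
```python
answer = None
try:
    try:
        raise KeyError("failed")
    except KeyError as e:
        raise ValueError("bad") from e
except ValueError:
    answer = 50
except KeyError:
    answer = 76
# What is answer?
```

Step-by-step execution trace:
1. Inner try raises KeyError; inner `except KeyError as e` catches it.
2. `raise ValueError(...) from e` raises ValueError (KeyError is attached as __cause__, but only ValueError is active).
3. Outer `except ValueError` matches → answer = 50.
4. `except KeyError` is not reached.
Result: 50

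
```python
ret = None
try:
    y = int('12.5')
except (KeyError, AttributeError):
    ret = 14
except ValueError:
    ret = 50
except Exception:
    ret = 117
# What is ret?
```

Step-by-step execution trace:
1. `y = int('12.5')` raises ValueError.
2. `except (KeyError, AttributeError)` does not match ValueError; skipped.
3. `except ValueError` matches (exact type match) → ret = 50.
4. `except Exception` is not reached.
Result: 50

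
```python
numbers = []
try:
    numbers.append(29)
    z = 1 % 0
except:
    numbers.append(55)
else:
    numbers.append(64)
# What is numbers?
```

Step-by-step execution trace:
1. try: `numbers.append(29)` → numbers = [29].
2. `z = 1 % 0` raises ZeroDivisionError.
3. bare `except` matches → `numbers.append(55)` → numbers = [29, 55].
4. `else` is skipped (an exception was raised).
Result: [29, 55]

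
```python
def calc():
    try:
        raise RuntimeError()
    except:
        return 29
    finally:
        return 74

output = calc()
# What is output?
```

Step-by-step execution trace:
1. `calc()` enters try: `raise RuntimeError()` raises RuntimeError.
2. bare `except` matches → `return 29` sets pending return value 29.
3. Before returning, `finally: return 74` runs and overrides the pending return.
4. calc() returns 74 → output = 74.
Result: 74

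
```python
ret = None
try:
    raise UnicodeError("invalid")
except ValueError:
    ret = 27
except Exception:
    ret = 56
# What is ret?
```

Step-by-step execution trace:
1. `raise UnicodeError(...)` raises UnicodeError.
2. `except ValueError` matches (UnicodeError is a subclass of ValueError) → ret = 27.
3. `except Exception` is not reached.
Result: 27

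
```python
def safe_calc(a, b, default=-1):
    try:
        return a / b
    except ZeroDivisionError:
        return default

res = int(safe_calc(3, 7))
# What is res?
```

Step-by-step execution trace:
1. `safe_calc(3, 7)` enters try: `return 3 / 7` → returns 0.42857142857142855. No exception raised.
2. `except ZeroDivisionError` is skipped.
3. `int(0.42857142857142855)` → 0 → res = 0.
Result: 0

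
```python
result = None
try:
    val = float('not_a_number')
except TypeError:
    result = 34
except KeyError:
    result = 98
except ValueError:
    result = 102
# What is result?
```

Step-by-step execution trace:
1. `val = float('not_a_number')` raises ValueError.
2. `except TypeError` does not match ValueError; skipped.
3. `except KeyError` does not match ValueError; skipped.
4. `except ValueError` matches → result = 102.
Result: 102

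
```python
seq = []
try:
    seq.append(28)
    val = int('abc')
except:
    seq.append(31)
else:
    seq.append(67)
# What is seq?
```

Step-by-step execution trace:
1. try: `seq.append(28)` → seq = [28].
2. `val = int('abc')` raises ValueError.
3. bare `except` matches → `seq.append(31)` → seq = [28, 31].
4. `else` is skipped (an exception was raised).
Result: [28, 31]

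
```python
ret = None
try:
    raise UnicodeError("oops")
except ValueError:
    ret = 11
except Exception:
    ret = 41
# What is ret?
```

Step-by-step execution trace:
1. `raise UnicodeError(...)` raises UnicodeError.
2. `except ValueError` matches (UnicodeError is a subclass of ValueError) → ret = 11.
3. `except Exception` is not reached.
Result: 11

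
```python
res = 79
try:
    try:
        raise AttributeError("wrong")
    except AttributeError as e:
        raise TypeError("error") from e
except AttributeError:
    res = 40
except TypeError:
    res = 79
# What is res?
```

Step-by-step execution trace:
1. Inner try raises AttributeError; inner `except AttributeError as e` catches it.
2. `raise TypeError(...) from e` raises TypeError (AttributeError is attached as __cause__, but only TypeError is active).
3. Outer `except AttributeError` does not match TypeError; skipped.
4. Outer `except TypeError` matches → res = 79.
Result: 79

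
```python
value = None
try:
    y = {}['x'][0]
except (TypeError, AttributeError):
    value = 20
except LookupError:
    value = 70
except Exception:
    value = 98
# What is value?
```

Step-by-step execution trace:
1. `y = {}['x'][0]` raises KeyError.
2. `except (TypeError, AttributeError)` does not match KeyError; skipped.
3. `except LookupError` matches (KeyError is a subclass of LookupError) → value = 70.
4. `except Exception` is not reached.
Result: 70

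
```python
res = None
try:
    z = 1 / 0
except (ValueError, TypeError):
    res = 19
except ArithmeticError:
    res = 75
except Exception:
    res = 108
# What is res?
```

Step-by-step execution trace:
1. `z = 1 / 0` raises ZeroDivisionError.
2. `except (ValueError, TypeError)` does not match ZeroDivisionError; skipped.
3. `except ArithmeticError` matches (ZeroDivisionError is a subclass of ArithmeticError) → res = 75.
4. `except Exception` is not reached.
Result: 75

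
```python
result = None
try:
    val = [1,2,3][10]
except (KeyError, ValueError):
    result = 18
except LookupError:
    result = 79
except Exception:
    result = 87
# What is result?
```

Step-by-step execution trace:
1. `val = [1,2,3][10]` raises IndexError.
2. `except (KeyError, ValueError)` does not match IndexError; skipped.
3. `except LookupError` matches (IndexError is a subclass of LookupError) → result = 79.
4. `except Exception` is not reached.
Result: 79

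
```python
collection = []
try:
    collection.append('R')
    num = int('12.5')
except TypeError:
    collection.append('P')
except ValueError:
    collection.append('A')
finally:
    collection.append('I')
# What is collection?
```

Step-by-step execution trace:
1. try: `collection.append('R')` → collection = ['R'].
2. `num = int('12.5')` raises ValueError.
3. `except TypeError` does not match ValueError; skipped.
4. `except ValueError` matches → `collection.append('A')` → collection = ['R', 'A'].
5. finally always runs: `collection.append('I')` → collection = ['R', 'A', 'I'].
Result: ['R', 'A', 'I']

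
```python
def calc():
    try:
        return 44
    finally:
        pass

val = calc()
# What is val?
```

Step-by-step execution trace:
1. `calc()` enters try: `return 44` sets pending return value 44.
2. Before returning, `finally: pass` runs (no effect).
3. calc() returns 44 → val = 44.
Result: 44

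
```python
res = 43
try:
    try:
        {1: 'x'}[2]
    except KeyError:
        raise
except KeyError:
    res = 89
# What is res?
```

Step-by-step execution trace:
1. Inner try: `{1: 'x'}[2]` raises KeyError.
2. Inner `except KeyError` matches; bare `raise` re-raises the same KeyError.
3. Outer `except KeyError` matches → res = 89.
Result: 89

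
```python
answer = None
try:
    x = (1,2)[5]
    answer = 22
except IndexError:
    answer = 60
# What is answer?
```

Step-by-step execution trace:
1. `x = (1,2)[5]` raises IndexError.
2. `answer = 22` is not reached.
3. `except IndexError` matches → answer = 60.
Result: 60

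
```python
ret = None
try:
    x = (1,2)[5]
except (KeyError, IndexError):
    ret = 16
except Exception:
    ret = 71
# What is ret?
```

Step-by-step execution trace:
1. `x = (1,2)[5]` raises IndexError.
2. `except (KeyError, IndexError)` matches (IndexError is in the tuple) → ret = 16.
3. `except Exception` is not reached.
Result: 16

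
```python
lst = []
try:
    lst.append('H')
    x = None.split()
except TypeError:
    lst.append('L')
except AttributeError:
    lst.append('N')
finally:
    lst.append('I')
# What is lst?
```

Step-by-step execution trace:
1. try: `lst.append('H')` → lst = ['H'].
2. `x = None.split()` raises AttributeError.
3. `except TypeError` does not match AttributeError; skipped.
4. `except AttributeError` matches → `lst.append('N')` → lst = ['H', 'N'].
5. finally always runs: `lst.append('I')` → lst = ['H', 'N', 'I'].
Result: ['H', 'N', 'I']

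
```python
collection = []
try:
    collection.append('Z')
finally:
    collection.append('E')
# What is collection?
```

Step-by-step execution trace:
1. try: `collection.append('Z')` → collection = ['Z'].
2. The try body completes without raising.
3. finally always runs: `collection.append('E')` → collection = ['Z', 'E'].
Result: ['Z', 'E']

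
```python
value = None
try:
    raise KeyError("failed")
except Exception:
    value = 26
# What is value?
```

Step-by-step execution trace:
1. `raise KeyError(...)` raises KeyError.
2. `except Exception` matches (KeyError is a subclass of Exception) → value = 26.
Result: 26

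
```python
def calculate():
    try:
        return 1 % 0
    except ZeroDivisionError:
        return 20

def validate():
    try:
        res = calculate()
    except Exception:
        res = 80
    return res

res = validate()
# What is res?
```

Step-by-step execution trace:
1. `validate()` calls `calculate()`.
2. In calculate: `1 % 0` raises ZeroDivisionError; `except ZeroDivisionError` catches it → returns 20.
3. In validate: `res = calculate()` → res = 20. No exception reaches validate.
4. `except Exception` is skipped; validate returns 20.
5. res = 20.
Result: 20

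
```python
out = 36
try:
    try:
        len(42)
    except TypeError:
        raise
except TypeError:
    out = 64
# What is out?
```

Step-by-step execution trace:
1. Inner try: `len(42)` raises TypeError.
2. Inner `except TypeError` matches; bare `raise` re-raises the same TypeError.
3. Outer `except TypeError` matches → out = 64.
Result: 64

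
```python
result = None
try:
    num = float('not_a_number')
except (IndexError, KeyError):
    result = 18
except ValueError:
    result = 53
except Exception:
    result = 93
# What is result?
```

Step-by-step execution trace:
1. `num = float('not_a_number')` raises ValueError.
2. `except (IndexError, KeyError)` does not match ValueError; skipped.
3. `except ValueError` matches (exact type match) → result = 53.
4. `except Exception` is not reached.
Result: 53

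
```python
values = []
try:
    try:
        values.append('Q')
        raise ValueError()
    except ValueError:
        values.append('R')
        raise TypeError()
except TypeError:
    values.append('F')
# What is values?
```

Step-by-step execution trace:
1. Inner try: `values.append('Q')` → values = ['Q'].
2. `raise ValueError()` raises ValueError.
3. Inner `except ValueError` matches → `values.append('R')` → values = ['Q', 'R'].
4. `raise TypeError()` raises TypeError; propagates to outer try.
5. Outer `except TypeError` matches → `values.append('F')` → values = ['Q', 'R', 'F'].
Result: ['Q', 'R', 'F']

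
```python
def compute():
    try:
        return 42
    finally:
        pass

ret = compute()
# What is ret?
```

Step-by-step execution trace:
1. `compute()` enters try: `return 42` sets pending return value 42.
2. Before returning, `finally: pass` runs (no effect).
3. compute() returns 42 → ret = 42.
Result: 42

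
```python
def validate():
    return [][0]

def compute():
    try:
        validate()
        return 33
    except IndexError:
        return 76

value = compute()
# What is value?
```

Step-by-step execution trace:
1. `compute()` calls `validate()`.
2. `validate()` evaluates `[][0]`, which raises IndexError; it propagates to the caller.
3. `return 33` is not reached.
4. `except IndexError` in compute matches → returns 76.
5. value = 76.
Result: 76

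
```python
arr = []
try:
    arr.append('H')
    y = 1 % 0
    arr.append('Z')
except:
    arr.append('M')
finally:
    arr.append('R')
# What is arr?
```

Step-by-step execution trace:
1. try: `arr.append('H')` → arr = ['H'].
2. `y = 1 % 0` raises ZeroDivisionError; `arr.append('Z')` is not reached.
3. bare `except` matches → `arr.append('M')` → arr = ['H', 'M'].
4. finally always runs: `arr.append('R')` → arr = ['H', 'M', 'R'].
Result: ['H', 'M', 'R']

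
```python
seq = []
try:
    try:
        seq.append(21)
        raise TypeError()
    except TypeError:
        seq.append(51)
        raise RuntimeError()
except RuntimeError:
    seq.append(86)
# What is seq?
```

Step-by-step execution trace:
1. Inner try: `seq.append(21)` → seq = [21].
2. `raise TypeError()` raises TypeError.
3. Inner `except TypeError` matches → `seq.append(51)` → seq = [21, 51].
4. `raise RuntimeError()` raises RuntimeError; propagates to outer try.
5. Outer `except RuntimeError` matches → `seq.append(86)` → seq = [21, 51, 86].
Result: [21, 51, 86]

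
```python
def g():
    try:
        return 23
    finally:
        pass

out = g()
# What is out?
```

Step-by-step execution trace:
1. `g()` enters try: `return 23` sets pending return value 23.
2. Before returning, `finally: pass` runs (no effect).
3. g() returns 23 → out = 23.
Result: 23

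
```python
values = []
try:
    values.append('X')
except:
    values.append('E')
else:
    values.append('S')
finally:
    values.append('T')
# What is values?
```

Step-by-step execution trace:
1. try: `values.append('X')` → values = ['X']. No exception raised.
2. `except` is skipped.
3. `else` runs: `values.append('S')` → values = ['X', 'S'].
4. `finally` always runs: `values.append('T')` → values = ['X', 'S', 'T'].
Result: ['X', 'S', 'T']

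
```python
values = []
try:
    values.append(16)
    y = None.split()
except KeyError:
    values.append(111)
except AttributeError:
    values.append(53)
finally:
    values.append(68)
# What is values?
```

Step-by-step execution trace:
1. try: `values.append(16)` → values = [16].
2. `y = None.split()` raises AttributeError.
3. `except KeyError` does not match AttributeError; skipped.
4. `except AttributeError` matches → `values.append(53)` → values = [16, 53].
5. finally always runs: `values.append(68)` → values = [16, 53, 68].
Result: [16, 53, 68]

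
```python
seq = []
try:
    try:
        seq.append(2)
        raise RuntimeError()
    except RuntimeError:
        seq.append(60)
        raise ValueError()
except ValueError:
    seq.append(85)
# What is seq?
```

Step-by-step execution trace:
1. Inner try: `seq.append(2)` → seq = [2].
2. `raise RuntimeError()` raises RuntimeError.
3. Inner `except RuntimeError` matches → `seq.append(60)` → seq = [2, 60].
4. `raise ValueError()` raises ValueError; propagates to outer try.
5. Outer `except ValueError` matches → `seq.append(85)` → seq = [2, 60, 85].
Result: [2, 60, 85]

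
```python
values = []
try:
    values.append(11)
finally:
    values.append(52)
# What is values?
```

Step-by-step execution trace:
1. try: `values.append(11)` → values = [11].
2. The try body completes without raising.
3. finally always runs: `values.append(52)` → values = [11, 52].
Result: [11, 52]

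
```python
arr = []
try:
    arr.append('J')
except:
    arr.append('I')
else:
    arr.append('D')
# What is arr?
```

Step-by-step execution trace:
1. try: `arr.append('J')` → arr = ['J']. No exception raised.
2. `except` is skipped.
3. `else` runs (try completed without exception): `arr.append('D')` → arr = ['J', 'D'].
Result: ['J', 'D']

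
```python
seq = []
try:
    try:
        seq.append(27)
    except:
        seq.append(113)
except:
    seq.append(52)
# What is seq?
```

Step-by-step execution trace:
1. Inner try: `seq.append(27)` → seq = [27]. No exception raised.
2. Inner `except` is skipped.
3. Inner try completes normally; outer `except` is skipped.
Result: [27]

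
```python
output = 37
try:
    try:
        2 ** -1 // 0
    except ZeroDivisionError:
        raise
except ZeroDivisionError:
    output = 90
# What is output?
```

Step-by-step execution trace:
1. Inner try: `2 ** -1 // 0` raises ZeroDivisionError.
2. Inner `except ZeroDivisionError` matches; bare `raise` re-raises the same ZeroDivisionError.
3. Outer `except ZeroDivisionError` matches → output = 90.
Result: 90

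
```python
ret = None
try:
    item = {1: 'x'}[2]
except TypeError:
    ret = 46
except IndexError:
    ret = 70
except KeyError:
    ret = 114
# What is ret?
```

Step-by-step execution trace:
1. `item = {1: 'x'}[2]` raises KeyError.
2. `except TypeError` does not match KeyError; skipped.
3. `except IndexError` does not match KeyError; skipped.
4. `except KeyError` matches → ret = 114.
Result: 114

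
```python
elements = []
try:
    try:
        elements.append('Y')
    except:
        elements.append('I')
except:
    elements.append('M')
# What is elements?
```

Step-by-step execution trace:
1. Inner try: `elements.append('Y')` → elements = ['Y']. No exception raised.
2. Inner `except` is skipped.
3. Inner try completes normally; outer `except` is skipped.
Result: ['Y']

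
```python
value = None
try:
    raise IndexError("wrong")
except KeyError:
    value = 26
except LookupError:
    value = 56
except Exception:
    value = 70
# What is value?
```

Step-by-step execution trace:
1. `raise IndexError(...)` raises IndexError.
2. `except KeyError` does not match (IndexError is not a subclass of KeyError); skipped.
3. `except LookupError` matches (IndexError is a subclass of LookupError) → value = 56.
4. `except Exception` is not reached.
Result: 56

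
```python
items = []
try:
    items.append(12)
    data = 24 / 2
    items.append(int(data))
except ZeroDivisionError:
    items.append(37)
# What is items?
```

Step-by-step execution trace:
1. try: `items.append(12)` → items = [12].
2. `data = 24 / 2` → data = 12.0. No exception raised.
3. `items.append(int(data))` → items = [12, 12].
4. `except ZeroDivisionError` is skipped (no exception was raised).
Result: [12, 12]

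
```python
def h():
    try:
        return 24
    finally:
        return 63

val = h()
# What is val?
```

Step-by-step execution trace:
1. `h()` enters try: `return 24` sets pending return value 24.
2. Before returning, `finally: return 63` runs and overrides the pending return.
3. h() returns 63 → val = 63.
Result: 63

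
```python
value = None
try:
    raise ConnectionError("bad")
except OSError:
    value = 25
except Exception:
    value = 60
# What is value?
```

Step-by-step execution trace:
1. `raise ConnectionError(...)` raises ConnectionError.
2. `except OSError` matches (ConnectionError is a subclass of OSError) → value = 25.
3. `except Exception` is not reached.
Result: 25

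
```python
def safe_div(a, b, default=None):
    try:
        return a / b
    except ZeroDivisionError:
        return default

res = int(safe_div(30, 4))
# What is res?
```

Step-by-step execution trace:
1. `safe_div(30, 4)` enters try: `return 30 / 4` → returns 7.5. No exception raised.
2. `except ZeroDivisionError` is skipped.
3. `int(7.5)` → 7 → res = 7.
Result: 7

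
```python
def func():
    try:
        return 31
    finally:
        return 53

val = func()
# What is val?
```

Step-by-step execution trace:
1. `func()` enters try: `return 31` sets pending return value 31.
2. Before returning, `finally: return 53` runs and overrides the pending return.
3. func() returns 53 → val = 53.
Result: 53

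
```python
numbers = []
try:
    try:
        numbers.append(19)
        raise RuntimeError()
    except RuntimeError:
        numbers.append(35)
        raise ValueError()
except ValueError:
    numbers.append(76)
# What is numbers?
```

Step-by-step execution trace:
1. Inner try: `numbers.append(19)` → numbers = [19].
2. `raise RuntimeError()` raises RuntimeError.
3. Inner `except RuntimeError` matches → `numbers.append(35)` → numbers = [19, 35].
4. `raise ValueError()` raises ValueError; propagates to outer try.
5. Outer `except ValueError` matches → `numbers.append(76)` → numbers = [19, 35, 76].
Result: [19, 35, 76]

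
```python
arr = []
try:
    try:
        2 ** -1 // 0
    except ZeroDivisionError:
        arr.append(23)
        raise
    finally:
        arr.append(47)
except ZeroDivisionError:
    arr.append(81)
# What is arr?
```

Step-by-step execution trace:
1. Inner try: `2 ** -1 // 0` raises ZeroDivisionError.
2. Inner `except ZeroDivisionError` matches → `arr.append(23)` → arr = [23].
3. bare `raise` re-raises ZeroDivisionError.
4. Inner `finally` runs during unwinding: `arr.append(47)` → arr = [23, 47].
5. Outer `except ZeroDivisionError` matches → `arr.append(81)` → arr = [23, 47, 81].
Result: [23, 47, 81]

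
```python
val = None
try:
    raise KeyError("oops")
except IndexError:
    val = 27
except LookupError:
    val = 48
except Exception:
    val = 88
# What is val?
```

Step-by-step execution trace:
1. `raise KeyError(...)` raises KeyError.
2. `except IndexError` does not match (KeyError is not a subclass of IndexError); skipped.
3. `except LookupError` matches (KeyError is a subclass of LookupError) → val = 48.
4. `except Exception` is not reached.
Result: 48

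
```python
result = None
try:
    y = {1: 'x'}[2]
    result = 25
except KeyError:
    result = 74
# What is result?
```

Step-by-step execution trace:
1. `y = {1: 'x'}[2]` raises KeyError.
2. `result = 25` is not reached.
3. `except KeyError` matches → result = 74.
Result: 74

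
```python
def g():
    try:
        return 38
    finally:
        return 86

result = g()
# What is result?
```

Step-by-step execution trace:
1. `g()` enters try: `return 38` sets pending return value 38.
2. Before returning, `finally: return 86` runs and overrides the pending return.
3. g() returns 86 → result = 86.
Result: 86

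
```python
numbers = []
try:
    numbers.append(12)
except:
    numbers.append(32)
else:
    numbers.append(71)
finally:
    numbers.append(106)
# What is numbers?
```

Step-by-step execution trace:
1. try: `numbers.append(12)` → numbers = [12]. No exception raised.
2. `except` is skipped.
3. `else` runs: `numbers.append(71)` → numbers = [12, 71].
4. `finally` always runs: `numbers.append(106)` → numbers = [12, 71, 106].
Result: [12, 71, 106]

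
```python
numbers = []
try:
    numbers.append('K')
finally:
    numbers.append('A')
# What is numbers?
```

Step-by-step execution trace:
1. try: `numbers.append('K')` → numbers = ['K'].
2. The try body completes without raising.
3. finally always runs: `numbers.append('A')` → numbers = ['K', 'A'].
Result: ['K', 'A']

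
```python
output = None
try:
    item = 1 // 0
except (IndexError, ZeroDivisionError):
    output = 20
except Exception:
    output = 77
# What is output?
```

Step-by-step execution trace:
1. `item = 1 // 0` raises ZeroDivisionError.
2. `except (IndexError, ZeroDivisionError)` matches (ZeroDivisionError is in the tuple) → output = 20.
3. `except Exception` is not reached.
Result: 20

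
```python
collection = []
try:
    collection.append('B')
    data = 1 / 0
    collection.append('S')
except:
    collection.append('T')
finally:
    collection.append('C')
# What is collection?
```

Step-by-step execution trace:
1. try: `collection.append('B')` → collection = ['B'].
2. `data = 1 / 0` raises ZeroDivisionError; `collection.append('S')` is not reached.
3. bare `except` matches → `collection.append('T')` → collection = ['B', 'T'].
4. finally always runs: `collection.append('C')` → collection = ['B', 'T', 'C'].
Result: ['B', 'T', 'C']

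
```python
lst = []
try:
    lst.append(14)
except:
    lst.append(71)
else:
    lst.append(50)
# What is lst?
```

Step-by-step execution trace:
1. try: `lst.append(14)` → lst = [14]. No exception raised.
2. `except` is skipped.
3. `else` runs (try completed without exception): `lst.append(50)` → lst = [14, 50].
Result: [14, 50]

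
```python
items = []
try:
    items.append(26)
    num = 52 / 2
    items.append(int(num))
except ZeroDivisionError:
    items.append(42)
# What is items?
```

Step-by-step execution trace:
1. try: `items.append(26)` → items = [26].
2. `num = 52 / 2` → num = 26.0. No exception raised.
3. `items.append(int(num))` → items = [26, 26].
4. `except ZeroDivisionError` is skipped (no exception was raised).
Result: [26, 26]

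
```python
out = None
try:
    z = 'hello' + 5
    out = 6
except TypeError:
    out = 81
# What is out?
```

Step-by-step execution trace:
1. `z = 'hello' + 5` raises TypeError.
2. `out = 6` is not reached.
3. `except TypeError` matches → out = 81.
Result: 81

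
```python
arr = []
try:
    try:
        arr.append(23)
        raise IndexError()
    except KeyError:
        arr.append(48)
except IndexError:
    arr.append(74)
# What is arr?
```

Step-by-step execution trace:
1. Inner try: `arr.append(23)` → arr = [23].
2. `raise IndexError()` raises IndexError.
3. Inner `except KeyError` does not match IndexError; exception propagates to outer try.
4. Outer `except IndexError` matches → `arr.append(74)` → arr = [23, 74].
Result: [23, 74]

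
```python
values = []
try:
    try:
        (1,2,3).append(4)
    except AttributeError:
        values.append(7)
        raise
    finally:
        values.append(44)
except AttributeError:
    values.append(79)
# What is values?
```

Step-by-step execution trace:
1. Inner try: `(1,2,3).append(4)` raises AttributeError.
2. Inner `except AttributeError` matches → `values.append(7)` → values = [7].
3. bare `raise` re-raises AttributeError.
4. Inner `finally` runs during unwinding: `values.append(44)` → values = [7, 44].
5. Outer `except AttributeError` matches → `values.append(79)` → values = [7, 44, 79].
Result: [7, 44, 79]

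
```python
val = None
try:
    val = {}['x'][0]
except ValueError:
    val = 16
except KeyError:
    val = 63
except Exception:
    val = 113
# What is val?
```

Step-by-step execution trace:
1. `val = {}['x'][0]` raises KeyError.
2. `except ValueError` does not match KeyError; skipped.
3. `except KeyError` matches → val = 63.
4. Remaining except clauses are skipped.
Result: 63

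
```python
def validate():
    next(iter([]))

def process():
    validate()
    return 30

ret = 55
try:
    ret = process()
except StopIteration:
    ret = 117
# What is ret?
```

Step-by-step execution trace:
1. ret starts at 55.
2. try: `process()` calls `validate()`.
3. `validate()` evaluates `next(iter([]))`, which raises StopIteration; it propagates through process (uncaught).
4. `return 30` in process is not reached; the assignment to ret does not complete.
5. `except StopIteration` matches → ret = 117.
Result: 117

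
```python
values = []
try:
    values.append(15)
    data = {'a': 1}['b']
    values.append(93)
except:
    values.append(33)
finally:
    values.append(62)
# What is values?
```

Step-by-step execution trace:
1. try: `values.append(15)` → values = [15].
2. `data = {'a': 1}['b']` raises KeyError; `values.append(93)` is not reached.
3. bare `except` matches → `values.append(33)` → values = [15, 33].
4. finally always runs: `values.append(62)` → values = [15, 33, 62].
Result: [15, 33, 62]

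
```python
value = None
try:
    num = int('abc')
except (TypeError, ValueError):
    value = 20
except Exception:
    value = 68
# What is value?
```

Step-by-step execution trace:
1. `num = int('abc')` raises ValueError.
2. `except (TypeError, ValueError)` matches (ValueError is in the tuple) → value = 20.
3. `except Exception` is not reached.
Result: 20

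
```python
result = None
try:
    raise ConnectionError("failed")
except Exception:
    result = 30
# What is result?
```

Step-by-step execution trace:
1. `raise ConnectionError(...)` raises ConnectionError.
2. `except Exception` matches (ConnectionError is a subclass of Exception) → result = 30.
Result: 30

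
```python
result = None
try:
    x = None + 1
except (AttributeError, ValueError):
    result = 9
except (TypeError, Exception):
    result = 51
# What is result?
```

Step-by-step execution trace:
1. `x = None + 1` raises TypeError.
2. `except (AttributeError, ValueError)` does not match TypeError; skipped.
3. `except (TypeError, Exception)` matches (TypeError is in the tuple) → result = 51.
Result: 51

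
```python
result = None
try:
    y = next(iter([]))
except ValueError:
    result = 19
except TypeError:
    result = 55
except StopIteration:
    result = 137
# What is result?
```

Step-by-step execution trace:
1. `y = next(iter([]))` raises StopIteration.
2. `except ValueError` does not match StopIteration; skipped.
3. `except TypeError` does not match StopIteration; skipped.
4. `except StopIteration` matches → result = 137.
Result: 137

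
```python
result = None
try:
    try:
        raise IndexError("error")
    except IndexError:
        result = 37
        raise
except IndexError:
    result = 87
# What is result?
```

Step-by-step execution trace:
1. Inner try: `raise IndexError("error")` raises IndexError.
2. Inner `except IndexError` matches → result = 37.
3. bare `raise` re-raises the same IndexError.
4. Outer `except IndexError` matches → result = 87.
Result: 87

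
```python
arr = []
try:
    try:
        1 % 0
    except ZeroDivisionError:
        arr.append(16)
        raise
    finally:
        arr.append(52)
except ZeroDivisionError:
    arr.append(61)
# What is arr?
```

Step-by-step execution trace:
1. Inner try: `1 % 0` raises ZeroDivisionError.
2. Inner `except ZeroDivisionError` matches → `arr.append(16)` → arr = [16].
3. bare `raise` re-raises ZeroDivisionError.
4. Inner `finally` runs during unwinding: `arr.append(52)` → arr = [16, 52].
5. Outer `except ZeroDivisionError` matches → `arr.append(61)` → arr = [16, 52, 61].
Result: [16, 52, 61]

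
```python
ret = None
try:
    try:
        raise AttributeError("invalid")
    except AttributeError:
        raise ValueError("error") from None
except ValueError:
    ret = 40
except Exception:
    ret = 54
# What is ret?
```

Step-by-step execution trace:
1. Inner try raises AttributeError; inner `except AttributeError` catches it.
2. `raise ValueError(...) from None` raises ValueError (from None suppresses __context__, but the active exception is still ValueError).
3. Outer `except ValueError` matches → ret = 40.
4. `except Exception` is not reached.
Result: 40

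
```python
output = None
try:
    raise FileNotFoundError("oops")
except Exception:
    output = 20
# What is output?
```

Step-by-step execution trace:
1. `raise FileNotFoundError(...)` raises FileNotFoundError.
2. `except Exception` matches (FileNotFoundError is a subclass of Exception) → output = 20.
Result: 20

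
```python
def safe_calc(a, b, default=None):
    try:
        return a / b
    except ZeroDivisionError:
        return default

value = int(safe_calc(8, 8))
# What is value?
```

Step-by-step execution trace:
1. `safe_calc(8, 8)` enters try: `return 8 / 8` → returns 1.0. No exception raised.
2. `except ZeroDivisionError` is skipped.
3. `int(1.0)` → 1 → value = 1.
Result: 1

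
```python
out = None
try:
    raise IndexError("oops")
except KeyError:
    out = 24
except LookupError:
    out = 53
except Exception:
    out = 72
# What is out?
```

Step-by-step execution trace:
1. `raise IndexError(...)` raises IndexError.
2. `except KeyError` does not match (IndexError is not a subclass of KeyError); skipped.
3. `except LookupError` matches (IndexError is a subclass of LookupError) → out = 53.
4. `except Exception` is not reached.
Result: 53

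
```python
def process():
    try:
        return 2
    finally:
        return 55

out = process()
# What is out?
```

Step-by-step execution trace:
1. `process()` enters try: `return 2` sets pending return value 2.
2. Before returning, `finally: return 55` runs and overrides the pending return.
3. process() returns 55 → out = 55.
Result: 55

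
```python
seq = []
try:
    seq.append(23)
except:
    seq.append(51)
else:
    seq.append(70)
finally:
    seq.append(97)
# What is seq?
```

Step-by-step execution trace:
1. try: `seq.append(23)` → seq = [23]. No exception raised.
2. `except` is skipped.
3. `else` runs: `seq.append(70)` → seq = [23, 70].
4. `finally` always runs: `seq.append(97)` → seq = [23, 70, 97].
Result: [23, 70, 97]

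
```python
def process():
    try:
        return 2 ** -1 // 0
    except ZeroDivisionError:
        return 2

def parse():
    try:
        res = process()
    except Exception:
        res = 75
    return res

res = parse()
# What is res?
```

Step-by-step execution trace:
1. `parse()` calls `process()`.
2. In process: `2 ** -1 // 0` raises ZeroDivisionError; `except ZeroDivisionError` catches it → returns 2.
3. In parse: `res = process()` → res = 2. No exception reaches parse.
4. `except Exception` is skipped; parse returns 2.
5. res = 2.
Result: 2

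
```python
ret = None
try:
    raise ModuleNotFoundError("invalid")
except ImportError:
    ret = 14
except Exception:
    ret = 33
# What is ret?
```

Step-by-step execution trace:
1. `raise ModuleNotFoundError(...)` raises ModuleNotFoundError.
2. `except ImportError` matches (ModuleNotFoundError is a subclass of ImportError) → ret = 14.
3. `except Exception` is not reached.
Result: 14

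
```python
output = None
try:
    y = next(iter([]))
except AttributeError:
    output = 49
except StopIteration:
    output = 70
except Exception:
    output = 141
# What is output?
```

Step-by-step execution trace:
1. `y = next(iter([]))` raises StopIteration.
2. `except AttributeError` does not match StopIteration; skipped.
3. `except StopIteration` matches → output = 70.
4. Remaining except clauses are skipped.
Result: 70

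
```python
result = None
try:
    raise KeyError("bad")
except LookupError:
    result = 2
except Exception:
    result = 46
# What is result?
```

Step-by-step execution trace:
1. `raise KeyError(...)` raises KeyError.
2. `except LookupError` matches (KeyError is a subclass of LookupError) → result = 2.
3. `except Exception` is not reached.
Result: 2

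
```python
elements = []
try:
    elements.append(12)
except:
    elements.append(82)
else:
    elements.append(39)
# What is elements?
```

Step-by-step execution trace:
1. try: `elements.append(12)` → elements = [12]. No exception raised.
2. `except` is skipped.
3. `else` runs (try completed without exception): `elements.append(39)` → elements = [12, 39].
Result: [12, 39]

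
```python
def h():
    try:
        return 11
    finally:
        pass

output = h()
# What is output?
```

Step-by-step execution trace:
1. `h()` enters try: `return 11` sets pending return value 11.
2. Before returning, `finally: pass` runs (no effect).
3. h() returns 11 → output = 11.
Result: 11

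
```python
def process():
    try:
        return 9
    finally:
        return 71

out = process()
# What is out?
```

Step-by-step execution trace:
1. `process()` enters try: `return 9` sets pending return value 9.
2. Before returning, `finally: return 71` runs and overrides the pending return.
3. process() returns 71 → out = 71.
Result: 71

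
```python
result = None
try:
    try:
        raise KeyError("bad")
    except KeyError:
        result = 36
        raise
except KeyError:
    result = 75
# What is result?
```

Step-by-step execution trace:
1. Inner try: `raise KeyError("bad")` raises KeyError.
2. Inner `except KeyError` matches → result = 36.
3. bare `raise` re-raises the same KeyError.
4. Outer `except KeyError` matches → result = 75.
Result: 75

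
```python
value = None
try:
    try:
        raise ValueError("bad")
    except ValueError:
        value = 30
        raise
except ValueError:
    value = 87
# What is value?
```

Step-by-step execution trace:
1. Inner try: `raise ValueError("bad")` raises ValueError.
2. Inner `except ValueError` matches → value = 30.
3. bare `raise` re-raises the same ValueError.
4. Outer `except ValueError` matches → value = 87.
Result: 87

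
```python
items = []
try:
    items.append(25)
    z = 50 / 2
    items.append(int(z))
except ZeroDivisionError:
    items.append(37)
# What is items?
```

Step-by-step execution trace:
1. try: `items.append(25)` → items = [25].
2. `z = 50 / 2` → z = 25.0. No exception raised.
3. `items.append(int(z))` → items = [25, 25].
4. `except ZeroDivisionError` is skipped (no exception was raised).
Result: [25, 25]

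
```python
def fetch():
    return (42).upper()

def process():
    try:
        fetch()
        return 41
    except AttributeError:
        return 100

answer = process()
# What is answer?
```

Step-by-step execution trace:
1. `process()` calls `fetch()`.
2. `fetch()` evaluates `(42).upper()`, which raises AttributeError; it propagates to the caller.
3. `return 41` is not reached.
4. `except AttributeError` in process matches → returns 100.
5. answer = 100.
Result: 100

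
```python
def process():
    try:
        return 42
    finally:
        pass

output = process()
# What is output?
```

Step-by-step execution trace:
1. `process()` enters try: `return 42` sets pending return value 42.
2. Before returning, `finally: pass` runs (no effect).
3. process() returns 42 → output = 42.
Result: 42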